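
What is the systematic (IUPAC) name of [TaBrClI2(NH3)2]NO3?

The 1 nitrate counter-ion carries a total charge of -1, so each complex ion is 1+.
Ligand charges: 1×bromo (-1 each), 1×chloro (-1 each), 2×ammine (neutral), 2×iodo (-1 each); total -4. So Ta + (-4) = 1+, giving Ta = +5.
Ligands are named alphabetically: ammine before bromo before chloro before iodo.

diamminebromochlorodiiodotantalum(V) nitrate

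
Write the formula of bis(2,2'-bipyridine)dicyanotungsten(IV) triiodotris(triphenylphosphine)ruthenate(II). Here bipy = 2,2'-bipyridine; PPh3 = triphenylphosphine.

[W(bipy)2(CN)2][RuI3(PPh3)3]2

Cation [W…]: ligand charges -2, W(IV) ⇒ ion charge 2+.
Anion [Ru…]: ligand charges -3, Ru(II) ⇒ ion charge 1−.
One 2+ cation requires 2 of the 1− anion.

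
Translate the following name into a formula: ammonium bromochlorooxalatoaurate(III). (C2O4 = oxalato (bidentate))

NH4[AuBr(C2O4)Cl]

Ligands: 1 chloro (Cl, -1), 1 oxalato (C2O4, -2), 1 bromo (Br, -1). Ligand charge sum = -4.
Charge balance with ammonium (+1) requires 1 complex ion per 1 ammonium.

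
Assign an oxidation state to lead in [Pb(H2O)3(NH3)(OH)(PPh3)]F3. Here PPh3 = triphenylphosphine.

3 fluoride outside the brackets (-1 each) → the complex ion is 3+.
Ligand charges: 1×NH3 neutral; 1×OH = -1; 1×PPh3 neutral; 3×H2O neutral; sum -1.
Pb + (-1) = 3+ ⇒ Pb is +4.

+4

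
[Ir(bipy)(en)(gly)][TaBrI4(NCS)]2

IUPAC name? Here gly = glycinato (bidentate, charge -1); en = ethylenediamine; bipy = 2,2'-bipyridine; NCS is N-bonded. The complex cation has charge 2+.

Both ions are complex: the cation is named first with the plain metal name, the anion second with the -ate form; each ion's ligands are alphabetised independently.
The complex cation is given as 2+; its ligand charges sum to -1, so Ir = +3.
With 2 anions per cation, each anion must be 2/2 = 1−.
Anion: ligand charges sum to -6; for the ion to be 1−, Ta = +5.

(2,2'-bipyridine)(ethylenediamine)(glycinato)iridium(III) bromotetraiodoisothiocyanatotantalate(V)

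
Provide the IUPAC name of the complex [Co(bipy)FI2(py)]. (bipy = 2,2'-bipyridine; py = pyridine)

(2,2'-bipyridine)fluorodiiodo(pyridine)cobalt(III)

There is no counter-ion, so the complex is neutral overall.
Ligand charges: 2×iodo (-1 each), 1×fluoro (-1 each), 1×2,2'-bipyridine (neutral), 1×pyridine (neutral); total -3. So Co + (-3) = 0, giving Co = +3.
Ligands are named alphabetically: bipyridine before fluoro before iodo before pyridine.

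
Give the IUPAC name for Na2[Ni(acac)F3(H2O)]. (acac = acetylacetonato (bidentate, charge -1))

sodium (acetylacetonato)aquatrifluoronickelate(II)

The 2 sodium counter-ions carry a total charge of +2, so each complex ion is 2−.
Ligand charges: 1×aqua (neutral), 1×acetylacetonato (-1 each), 3×fluoro (-1 each); total -4. So Ni + (-4) = 2−, giving Ni = +2.
Ligands are named alphabetically: acetylacetonato before aqua before fluoro.
The complex ion is anionic, so nickel takes the -ate form nickelate(II).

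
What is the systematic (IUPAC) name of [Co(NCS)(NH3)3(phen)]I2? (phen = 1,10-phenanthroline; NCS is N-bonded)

The 2 iodide counter-ions carry a total charge of -2, so each complex ion is 2+.
Ligand charges: 3×ammine (neutral), 1×1,10-phenanthroline (neutral), 1×isothiocyanato (-1 each); total -1. So Co + (-1) = 2+, giving Co = +3.
Ligands are named alphabetically: ammine before isothiocyanato before phenanthroline.

triammineisothiocyanato(1,10-phenanthroline)cobalt(III) iodide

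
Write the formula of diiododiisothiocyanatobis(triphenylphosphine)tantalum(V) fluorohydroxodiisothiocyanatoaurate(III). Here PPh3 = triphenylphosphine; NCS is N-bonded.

[TaI2(NCS)2(PPh3)2][AuF(NCS)2(OH)]

Cation [Ta…]: ligand charges -4, Ta(V) ⇒ ion charge 1+.
Anion [Au…]: ligand charges -4, Au(III) ⇒ ion charge 1−.
One 1+ cation balances one 1− anion.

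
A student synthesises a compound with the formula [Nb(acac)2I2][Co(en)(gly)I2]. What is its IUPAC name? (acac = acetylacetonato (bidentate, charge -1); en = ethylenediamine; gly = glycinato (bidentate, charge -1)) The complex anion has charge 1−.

The complex anion is given as 1−; its ligand charges sum to -3, so Co = +2.
A 1:1 salt means the cation carries the equal and opposite charge, 1+.
Cation: ligand charges sum to -4; for the ion to be 1+, Nb = +5.

bis(acetylacetonato)diiodoniobium(V) (ethylenediamine)(glycinato)diiodocobaltate(II)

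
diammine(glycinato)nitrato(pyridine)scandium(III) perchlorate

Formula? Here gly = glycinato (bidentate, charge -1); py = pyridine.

Ligands: 1 glycinato (gly, -1), 1 pyridine (py, neutral), 1 nitrato (NO3, -1), 2 ammine (NH3, neutral). Ligand charge sum = -2.
Charge balance with perchlorate (-1) requires 1 complex ion per 1 perchlorate.

[Sc(gly)(NH3)2(NO3)(py)]ClO4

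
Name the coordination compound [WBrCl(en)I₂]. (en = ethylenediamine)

There is no counter-ion, so the complex is neutral overall.
Ligand charges: 1×bromo (-1 each), 2×iodo (-1 each), 1×chloro (-1 each), 1×ethylenediamine (neutral); total -4. So W + (-4) = 0, giving W = +4.
Ligands are named alphabetically: bromo before chloro before ethylenediamine before iodo.

bromochloro(ethylenediamine)diiodotungsten(IV)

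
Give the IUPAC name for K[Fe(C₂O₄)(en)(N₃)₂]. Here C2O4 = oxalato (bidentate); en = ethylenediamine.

The 1 potassium counter-ion carries a total charge of +1, so each complex ion is 1−.
Ligand charges: 2×azido (-1 each), 1×oxalato (-2 each), 1×ethylenediamine (neutral); total -4. So Fe + (-4) = 1−, giving Fe = +3.
Ligands are named alphabetically: azido before ethylenediamine before oxalato.
The complex ion is anionic, so iron takes the -ate form ferrate(III).

potassium diazido(ethylenediamine)oxalatoferrate(III)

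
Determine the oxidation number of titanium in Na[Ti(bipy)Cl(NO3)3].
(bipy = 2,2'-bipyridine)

+3

1 sodium outside the brackets (+1 each) → the complex ion is 1−.
Ligand charges: 1×bipy neutral; 3×NO3 = -3; 1×Cl = -1; sum -4.
Ti + (-4) = 1− ⇒ Ti is +3.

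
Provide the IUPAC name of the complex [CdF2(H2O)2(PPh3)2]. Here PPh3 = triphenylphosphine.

There is no counter-ion, so the complex is neutral overall.
Ligand charges: 2×triphenylphosphine (neutral), 2×fluoro (-1 each), 2×aqua (neutral); total -2. So Cd + (-2) = 0, giving Cd = +2.
Ligands are named alphabetically: aqua before fluoro before triphenylphosphine.

diaquadifluorobis(triphenylphosphine)cadmium(II)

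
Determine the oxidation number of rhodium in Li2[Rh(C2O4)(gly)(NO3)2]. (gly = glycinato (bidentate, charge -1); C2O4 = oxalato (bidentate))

2 lithium outside the brackets (+1 each) → the complex ion is 2−.
Ligand charges: 2×NO3 = -2; 1×gly = -1; 1×C2O4 = -2; sum -5.
Rh + (-5) = 2− ⇒ Rh is +3.

+3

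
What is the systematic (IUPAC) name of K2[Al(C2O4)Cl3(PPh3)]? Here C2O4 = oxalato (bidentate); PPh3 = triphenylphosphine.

The 2 potassium counter-ions carry a total charge of +2, so each complex ion is 2−.
Ligand charges: 1×oxalato (-2 each), 3×chloro (-1 each), 1×triphenylphosphine (neutral); total -5. So Al + (-5) = 2−, giving Al = +3.
The complex ion is anionic, so aluminium takes the -ate form aluminate(III).

potassium trichlorooxalato(triphenylphosphine)aluminate(III)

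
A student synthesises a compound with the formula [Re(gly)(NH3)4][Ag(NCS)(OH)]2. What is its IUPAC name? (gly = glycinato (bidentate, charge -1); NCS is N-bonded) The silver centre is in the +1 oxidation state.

Both ions are complex: the cation is named first with the plain metal name, the anion second with the -ate form; each ion's ligands are alphabetised independently.
Ag is given as +1; the anion's ligand charges sum to -2, so the complex anion is 1−.
With 2 anions per cation, the cation must be 2×1 = 2+.
Cation: ligand charges sum to -1; for the ion to be 2+, Re = +3.

tetraammine(glycinato)rhenium(III) hydroxoisothiocyanatoargentate(I)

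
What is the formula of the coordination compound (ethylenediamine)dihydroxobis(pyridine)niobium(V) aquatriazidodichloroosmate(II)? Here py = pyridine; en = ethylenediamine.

Cation [Nb…]: ligand charges -2, Nb(V) ⇒ ion charge 3+.
Anion [Os…]: ligand charges -5, Os(II) ⇒ ion charge 3−.

[Nb(en)(OH)2(py)2][OsCl2(H2O)(N3)3]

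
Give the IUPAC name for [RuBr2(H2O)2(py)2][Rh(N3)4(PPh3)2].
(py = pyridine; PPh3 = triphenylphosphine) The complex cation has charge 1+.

Both ions are complex: the cation is named first with the plain metal name, the anion second with the -ate form; each ion's ligands are alphabetised independently.
The complex cation is given as 1+; its ligand charges sum to -2, so Ru = +3.
A 1:1 salt means the anion carries the equal and opposite charge, 1−.
Anion: ligand charges sum to -4; for the ion to be 1−, Rh = +3.

diaquadibromobis(pyridine)ruthenium(III) tetraazidobis(triphenylphosphine)rhodate(III)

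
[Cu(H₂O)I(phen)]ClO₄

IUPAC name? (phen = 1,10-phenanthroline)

aquaiodo(1,10-phenanthroline)copper(II) perchlorate

The 1 perchlorate counter-ion carries a total charge of -1, so each complex ion is 1+.
Ligand charges: 1×1,10-phenanthroline (neutral), 1×iodo (-1 each), 1×aqua (neutral); total -1. So Cu + (-1) = 1+, giving Cu = +2.
Ligands are named alphabetically: aqua before iodo before phenanthroline.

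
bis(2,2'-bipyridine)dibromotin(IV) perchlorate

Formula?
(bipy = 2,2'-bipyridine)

Ligands: 2 2,2'-bipyridine (bipy, neutral), 2 bromo (Br, -1). Ligand charge sum = -2.
With Sn in oxidation state +4, the complex ion is [Sn...]^2+.
Charge balance with perchlorate (-1) requires 1 complex ion per 2 perchlorate.

[Sn(bipy)2Br2](ClO4)2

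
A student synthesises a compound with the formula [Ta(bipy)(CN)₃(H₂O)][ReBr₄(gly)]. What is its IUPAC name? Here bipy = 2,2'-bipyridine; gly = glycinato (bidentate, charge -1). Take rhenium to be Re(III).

Re is given as +3; the anion's ligand charges sum to -5, so the complex anion is 2−.
A 1:1 salt means the cation carries the equal and opposite charge, 2+.
Cation: ligand charges sum to -3; for the ion to be 2+, Ta = +5.

aqua(2,2'-bipyridine)tricyanotantalum(V) tetrabromo(glycinato)rhenate(III)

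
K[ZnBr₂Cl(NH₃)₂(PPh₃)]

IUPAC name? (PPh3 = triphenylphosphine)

potassium diamminedibromochloro(triphenylphosphine)zincate(II)

The 1 potassium counter-ion carries a total charge of +1, so each complex ion is 1−.
Ligand charges: 2×bromo (-1 each), 1×chloro (-1 each), 2×ammine (neutral), 1×triphenylphosphine (neutral); total -3. So Zn + (-3) = 1−, giving Zn = +2.
Ligands are named alphabetically: ammine before bromo before chloro before triphenylphosphine.
The complex ion is anionic, so zinc takes the -ate form zincate(II).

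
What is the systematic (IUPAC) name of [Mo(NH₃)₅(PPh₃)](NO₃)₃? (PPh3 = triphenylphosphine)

The 3 nitrate counter-ions carry a total charge of -3, so each complex ion is 3+.
Ligand charges: 5×ammine (neutral), 1×triphenylphosphine (neutral); total 0. So Mo + (0) = 3+, giving Mo = +3.
Ligands are named alphabetically: ammine before triphenylphosphine.

pentaammine(triphenylphosphine)molybdenum(III) nitrate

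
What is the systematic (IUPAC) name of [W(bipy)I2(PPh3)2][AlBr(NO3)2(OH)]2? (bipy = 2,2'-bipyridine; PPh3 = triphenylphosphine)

(2,2'-bipyridine)diiodobis(triphenylphosphine)tungsten(IV) bromohydroxodinitratoaluminate(III)

Both ions are complex: the cation is named first with the plain metal name, the anion second with the -ate form; each ion's ligands are alphabetised independently.
Aluminium is always +3 in its complexes; the anion's ligand charges sum to -4, so the complex anion is 1−.
With 2 anions per cation, the cation must be 2×1 = 2+.
Cation: ligand charges sum to -2; for the ion to be 2+, W = +4.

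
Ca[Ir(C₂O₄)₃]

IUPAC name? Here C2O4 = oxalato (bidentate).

calcium trioxalatoiridate(IV)

The 1 calcium counter-ion carries a total charge of +2, so each complex ion is 2−.
Ligand charges: 3×oxalato (-2 each); total -6. So Ir + (-6) = 2−, giving Ir = +4.
The complex ion is anionic, so iridium takes the -ate form iridate(IV).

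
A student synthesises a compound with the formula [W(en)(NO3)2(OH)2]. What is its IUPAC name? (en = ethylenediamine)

(ethylenediamine)dihydroxodinitratotungsten(IV)

There is no counter-ion, so the complex is neutral overall.
Ligand charges: 2×hydroxo (-1 each), 2×nitrato (-1 each), 1×ethylenediamine (neutral); total -4. So W + (-4) = 0, giving W = +4.
Ligands are named alphabetically: ethylenediamine before hydroxo before nitrato.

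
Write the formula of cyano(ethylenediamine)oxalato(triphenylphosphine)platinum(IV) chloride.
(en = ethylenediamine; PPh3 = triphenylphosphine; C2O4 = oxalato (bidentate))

Ligands: 1 ethylenediamine (en, neutral), 1 triphenylphosphine (PPh3, neutral), 1 cyano (CN, -1), 1 oxalato (C2O4, -2). Ligand charge sum = -3.
With Pt in oxidation state +4, the complex ion is [Pt...]^1+.
Charge balance with chloride (-1) requires 1 complex ion per 1 chloride.

[Pt(C2O4)(CN)(en)(PPh3)]Cl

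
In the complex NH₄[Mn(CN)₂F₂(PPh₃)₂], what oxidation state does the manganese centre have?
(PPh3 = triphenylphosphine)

1 ammonium outside the brackets (+1 each) → the complex ion is 1−.
Ligand charges: 2×PPh3 neutral; 2×F = -2; 2×CN = -2; sum -4.
Mn + (-4) = 1− ⇒ Mn is +3.

+3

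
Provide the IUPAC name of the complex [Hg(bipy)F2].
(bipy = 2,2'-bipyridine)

There is no counter-ion, so the complex is neutral overall.
Ligand charges: 2×fluoro (-1 each), 1×2,2'-bipyridine (neutral); total -2. So Hg + (-2) = 0, giving Hg = +2.
Ligands are named alphabetically: bipyridine before fluoro.

(2,2'-bipyridine)difluoromercury(II)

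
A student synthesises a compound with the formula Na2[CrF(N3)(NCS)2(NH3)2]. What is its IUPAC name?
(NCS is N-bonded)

The 2 sodium counter-ions carry a total charge of +2, so each complex ion is 2−.
Ligand charges: 1×fluoro (-1 each), 1×azido (-1 each), 2×isothiocyanato (-1 each), 2×ammine (neutral); total -4. So Cr + (-4) = 2−, giving Cr = +2.
Ligands are named alphabetically: ammine before azido before fluoro before isothiocyanato.
The complex ion is anionic, so chromium takes the -ate form chromate(II).

sodium diammineazidofluorodiisothiocyanatochromate(II)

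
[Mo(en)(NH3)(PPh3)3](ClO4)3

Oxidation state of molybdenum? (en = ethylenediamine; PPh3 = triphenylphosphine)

3 perchlorate outside the brackets (-1 each) → the complex ion is 3+.
Ligand charges: 1×NH3 neutral; 1×en neutral; 3×PPh3 neutral; sum 0.
Mo + (0) = 3+ ⇒ Mo is +3.

+3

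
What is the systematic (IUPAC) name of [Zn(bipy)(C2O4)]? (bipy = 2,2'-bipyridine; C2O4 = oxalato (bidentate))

There is no counter-ion, so the complex is neutral overall.
Ligand charges: 1×2,2'-bipyridine (neutral), 1×oxalato (-2 each); total -2. So Zn + (-2) = 0, giving Zn = +2.
Ligands are named alphabetically: bipyridine before oxalato.

(2,2'-bipyridine)oxalatozinc(II)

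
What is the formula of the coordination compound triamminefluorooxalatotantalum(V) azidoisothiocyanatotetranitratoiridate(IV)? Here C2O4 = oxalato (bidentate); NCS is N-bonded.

[Ta(C2O4)F(NH3)3][Ir(N3)(NCS)(NO3)4]

Cation [Ta…]: ligand charges -3, Ta(V) ⇒ ion charge 2+.
Anion [Ir…]: ligand charges -6, Ir(IV) ⇒ ion charge 2−.
One 2+ cation balances one 2− anion.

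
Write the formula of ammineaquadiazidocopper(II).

Ligands: 2 azido (N3, -1), 1 ammine (NH3, neutral), 1 aqua (H2O, neutral). Ligand charge sum = -2.
With Cu in oxidation state +2, the complex ion is [Cu...].

[Cu(H2O)(N3)2(NH3)]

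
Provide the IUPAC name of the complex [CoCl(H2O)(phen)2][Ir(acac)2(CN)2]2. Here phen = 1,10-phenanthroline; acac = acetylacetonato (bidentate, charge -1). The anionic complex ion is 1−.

The complex anion is given as 1−; its ligand charges sum to -4, so Ir = +3.
With 2 anions per cation, the cation must be 2×1 = 2+.
Cation: ligand charges sum to -1; for the ion to be 2+, Co = +3.

aquachlorobis(1,10-phenanthroline)cobalt(III) bis(acetylacetonato)dicyanoiridate(III)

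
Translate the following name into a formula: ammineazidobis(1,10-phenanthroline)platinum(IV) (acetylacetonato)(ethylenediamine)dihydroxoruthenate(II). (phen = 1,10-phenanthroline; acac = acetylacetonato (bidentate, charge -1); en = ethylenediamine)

Cation [Pt…]: ligand charges -1, Pt(IV) ⇒ ion charge 3+.
Anion [Ru…]: ligand charges -3, Ru(II) ⇒ ion charge 1−.

[Pt(N3)(NH3)(phen)2][Ru(acac)(en)(OH)2]3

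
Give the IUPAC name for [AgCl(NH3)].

There is no counter-ion, so the complex is neutral overall.
Ligand charges: 1×ammine (neutral), 1×chloro (-1 each); total -1. So Ag + (-1) = 0, giving Ag = +1.
Ligands are named alphabetically: ammine before chloro.

amminechlorosilver(I)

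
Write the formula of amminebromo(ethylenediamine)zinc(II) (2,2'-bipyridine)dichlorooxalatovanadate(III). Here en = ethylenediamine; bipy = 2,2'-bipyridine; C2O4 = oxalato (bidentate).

[ZnBr(en)(NH3)][V(bipy)(C2O4)Cl2]

Cation [Zn…]: ligand charges -1, Zn(II) ⇒ ion charge 1+.
Anion [V…]: ligand charges -4, V(III) ⇒ ion charge 1−.
One 1+ cation balances one 1− anion.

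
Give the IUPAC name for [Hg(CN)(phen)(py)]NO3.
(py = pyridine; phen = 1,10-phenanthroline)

The 1 nitrate counter-ion carries a total charge of -1, so each complex ion is 1+.
Ligand charges: 1×pyridine (neutral), 1×cyano (-1 each), 1×1,10-phenanthroline (neutral); total -1. So Hg + (-1) = 1+, giving Hg = +2.
Ligands are named alphabetically: cyano before phenanthroline before pyridine.

cyano(1,10-phenanthroline)(pyridine)mercury(II) nitrate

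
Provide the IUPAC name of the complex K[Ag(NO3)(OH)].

The 1 potassium counter-ion carries a total charge of +1, so each complex ion is 1−.
Ligand charges: 1×nitrato (-1 each), 1×hydroxo (-1 each); total -2. So Ag + (-2) = 1−, giving Ag = +1.
Ligands are named alphabetically: hydroxo before nitrato.
The complex ion is anionic, so silver takes the -ate form argentate(I).

potassium hydroxonitratoargentate(I)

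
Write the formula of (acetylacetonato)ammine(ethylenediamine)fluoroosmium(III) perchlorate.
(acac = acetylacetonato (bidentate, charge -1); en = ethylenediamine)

[Os(acac)(en)F(NH3)]ClO4

Ligands: 1 fluoro (F, -1), 1 ammine (NH3, neutral), 1 acetylacetonato (acac, -1), 1 ethylenediamine (en, neutral). Ligand charge sum = -2.
With Os in oxidation state +3, the complex ion is [Os...]^1+.
Charge balance with perchlorate (-1) requires 1 complex ion per 1 perchlorate.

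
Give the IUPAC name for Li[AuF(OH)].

lithium fluorohydroxoaurate(I)

The 1 lithium counter-ion carries a total charge of +1, so each complex ion is 1−.
Ligand charges: 1×fluoro (-1 each), 1×hydroxo (-1 each); total -2. So Au + (-2) = 1−, giving Au = +1.
Ligands are named alphabetically: fluoro before hydroxo.
The complex ion is anionic, so gold takes the -ate form aurate(I).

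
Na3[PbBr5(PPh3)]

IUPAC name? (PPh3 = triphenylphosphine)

The 3 sodium counter-ions carry a total charge of +3, so each complex ion is 3−.
Ligand charges: 5×bromo (-1 each), 1×triphenylphosphine (neutral); total -5. So Pb + (-5) = 3−, giving Pb = +2.
The complex ion is anionic, so lead takes the -ate form plumbate(II).

sodium pentabromo(triphenylphosphine)plumbate(II)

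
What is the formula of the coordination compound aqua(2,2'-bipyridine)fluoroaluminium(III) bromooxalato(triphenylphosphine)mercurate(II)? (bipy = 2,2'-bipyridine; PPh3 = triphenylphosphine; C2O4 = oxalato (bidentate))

Cation [Al…]: ligand charges -1, Al(III) ⇒ ion charge 2+.
Anion [Hg…]: ligand charges -3, Hg(II) ⇒ ion charge 1−.
One 2+ cation requires 2 of the 1− anion.

[Al(bipy)F(H2O)][HgBr(C2O4)(PPh3)]2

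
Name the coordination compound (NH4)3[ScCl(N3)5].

ammonium pentaazidochloroscandate(III)

The 3 ammonium counter-ions carry a total charge of +3, so each complex ion is 3−.
Ligand charges: 1×chloro (-1 each), 5×azido (-1 each); total -6. So Sc + (-6) = 3−, giving Sc = +3.
Ligands are named alphabetically: azido before chloro.
The complex ion is anionic, so scandium takes the -ate form scandate(III).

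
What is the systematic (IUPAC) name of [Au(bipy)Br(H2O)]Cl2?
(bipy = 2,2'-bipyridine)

The 2 chloride counter-ions carry a total charge of -2, so each complex ion is 2+.
Ligand charges: 1×aqua (neutral), 1×bromo (-1 each), 1×2,2'-bipyridine (neutral); total -1. So Au + (-1) = 2+, giving Au = +3.
Ligands are named alphabetically: aqua before bipyridine before bromo.

aqua(2,2'-bipyridine)bromogold(III) chloride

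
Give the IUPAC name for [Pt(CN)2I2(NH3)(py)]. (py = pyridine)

There is no counter-ion, so the complex is neutral overall.
Ligand charges: 2×cyano (-1 each), 2×iodo (-1 each), 1×ammine (neutral), 1×pyridine (neutral); total -4. So Pt + (-4) = 0, giving Pt = +4.
Ligands are named alphabetically: ammine before cyano before iodo before pyridine.

amminedicyanodiiodo(pyridine)platinum(IV)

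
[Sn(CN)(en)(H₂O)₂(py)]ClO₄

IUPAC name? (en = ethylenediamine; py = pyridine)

diaquacyano(ethylenediamine)(pyridine)tin(II) perchlorate

The 1 perchlorate counter-ion carries a total charge of -1, so each complex ion is 1+.
Ligand charges: 1×ethylenediamine (neutral), 1×cyano (-1 each), 2×aqua (neutral), 1×pyridine (neutral); total -1. So Sn + (-1) = 1+, giving Sn = +2.
Ligands are named alphabetically: aqua before cyano before ethylenediamine before pyridine.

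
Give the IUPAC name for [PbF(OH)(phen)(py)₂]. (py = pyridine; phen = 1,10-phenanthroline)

There is no counter-ion, so the complex is neutral overall.
Ligand charges: 2×pyridine (neutral), 1×hydroxo (-1 each), 1×fluoro (-1 each), 1×1,10-phenanthroline (neutral); total -2. So Pb + (-2) = 0, giving Pb = +2.
Ligands are named alphabetically: fluoro before hydroxo before phenanthroline before pyridine.

fluorohydroxo(1,10-phenanthroline)bis(pyridine)lead(II)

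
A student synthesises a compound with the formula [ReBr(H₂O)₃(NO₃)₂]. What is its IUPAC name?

There is no counter-ion, so the complex is neutral overall.
Ligand charges: 1×bromo (-1 each), 2×nitrato (-1 each), 3×aqua (neutral); total -3. So Re + (-3) = 0, giving Re = +3.
Ligands are named alphabetically: aqua before bromo before nitrato.

triaquabromodinitratorhenium(III)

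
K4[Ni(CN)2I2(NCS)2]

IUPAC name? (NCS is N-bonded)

The 4 potassium counter-ions carry a total charge of +4, so each complex ion is 4−.
Ligand charges: 2×cyano (-1 each), 2×iodo (-1 each), 2×isothiocyanato (-1 each); total -6. So Ni + (-6) = 4−, giving Ni = +2.
Ligands are named alphabetically: cyano before iodo before isothiocyanato.
The complex ion is anionic, so nickel takes the -ate form nickelate(II).

potassium dicyanodiiododiisothiocyanatonickelate(II)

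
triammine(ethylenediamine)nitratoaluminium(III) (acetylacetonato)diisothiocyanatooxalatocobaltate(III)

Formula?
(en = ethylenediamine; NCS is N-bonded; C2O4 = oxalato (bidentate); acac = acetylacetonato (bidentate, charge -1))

[Al(en)(NH3)3(NO3)][Co(acac)(C2O4)(NCS)2]

Cation [Al…]: ligand charges -1, Al(III) ⇒ ion charge 2+.
Anion [Co…]: ligand charges -5, Co(III) ⇒ ion charge 2−.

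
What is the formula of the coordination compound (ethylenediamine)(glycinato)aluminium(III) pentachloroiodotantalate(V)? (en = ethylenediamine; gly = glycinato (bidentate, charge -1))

Cation [Al…]: ligand charges -1, Al(III) ⇒ ion charge 2+.
Anion [Ta…]: ligand charges -6, Ta(V) ⇒ ion charge 1−.
One 2+ cation requires 2 of the 1− anion.

[Al(en)(gly)][TaCl5I]2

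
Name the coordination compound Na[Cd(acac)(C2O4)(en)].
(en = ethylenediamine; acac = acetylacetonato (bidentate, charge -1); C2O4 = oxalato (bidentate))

The 1 sodium counter-ion carries a total charge of +1, so each complex ion is 1−.
Ligand charges: 1×ethylenediamine (neutral), 1×acetylacetonato (-1 each), 1×oxalato (-2 each); total -3. So Cd + (-3) = 1−, giving Cd = +2.
The complex ion is anionic, so cadmium takes the -ate form cadmate(II).

sodium (acetylacetonato)(ethylenediamine)oxalatocadmate(II)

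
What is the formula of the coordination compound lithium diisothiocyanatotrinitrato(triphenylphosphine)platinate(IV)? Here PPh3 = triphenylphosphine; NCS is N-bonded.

Li[Pt(NCS)2(NO3)3(PPh3)]

Ligands: 3 nitrato (NO3, -1), 1 triphenylphosphine (PPh3, neutral), 2 isothiocyanato (NCS, -1). Ligand charge sum = -5.
Charge balance with lithium (+1) requires 1 complex ion per 1 lithium.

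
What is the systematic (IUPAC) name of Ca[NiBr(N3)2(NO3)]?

The 1 calcium counter-ion carries a total charge of +2, so each complex ion is 2−.
Ligand charges: 1×nitrato (-1 each), 1×bromo (-1 each), 2×azido (-1 each); total -4. So Ni + (-4) = 2−, giving Ni = +2.
Ligands are named alphabetically: azido before bromo before nitrato.
The complex ion is anionic, so nickel takes the -ate form nickelate(II).

calcium diazidobromonitratonickelate(II)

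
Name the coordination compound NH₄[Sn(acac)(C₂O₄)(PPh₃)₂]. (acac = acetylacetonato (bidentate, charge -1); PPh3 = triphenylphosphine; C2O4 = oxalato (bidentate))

The 1 ammonium counter-ion carries a total charge of +1, so each complex ion is 1−.
Ligand charges: 1×acetylacetonato (-1 each), 2×triphenylphosphine (neutral), 1×oxalato (-2 each); total -3. So Sn + (-3) = 1−, giving Sn = +2.
The complex ion is anionic, so tin takes the -ate form stannate(II).

ammonium (acetylacetonato)oxalatobis(triphenylphosphine)stannate(II)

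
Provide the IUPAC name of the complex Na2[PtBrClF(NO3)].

The 2 sodium counter-ions carry a total charge of +2, so each complex ion is 2−.
Ligand charges: 1×chloro (-1 each), 1×nitrato (-1 each), 1×bromo (-1 each), 1×fluoro (-1 each); total -4. So Pt + (-4) = 2−, giving Pt = +2.
Ligands are named alphabetically: bromo before chloro before fluoro before nitrato.
The complex ion is anionic, so platinum takes the -ate form platinate(II).

sodium bromochlorofluoronitratoplatinate(II)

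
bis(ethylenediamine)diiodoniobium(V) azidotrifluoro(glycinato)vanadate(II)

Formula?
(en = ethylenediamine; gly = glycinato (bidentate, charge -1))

[Nb(en)2I2][VF3(gly)(N3)]

Cation [Nb…]: ligand charges -2, Nb(V) ⇒ ion charge 3+.
Anion [V…]: ligand charges -5, V(II) ⇒ ion charge 3−.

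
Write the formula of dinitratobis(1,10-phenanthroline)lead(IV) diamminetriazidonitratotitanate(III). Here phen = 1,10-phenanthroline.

Cation [Pb…]: ligand charges -2, Pb(IV) ⇒ ion charge 2+.
Anion [Ti…]: ligand charges -4, Ti(III) ⇒ ion charge 1−.
One 2+ cation requires 2 of the 1− anion.

[Pb(NO3)2(phen)2][Ti(N3)3(NH3)2(NO3)]2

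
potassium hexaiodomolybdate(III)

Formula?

Ligands: 6 iodo (I, -1). Ligand charge sum = -6.
With Mo in oxidation state +3, the complex ion is [Mo...]^3−.
Charge balance with potassium (+1) requires 1 complex ion per 3 potassium.

K3[MoI6]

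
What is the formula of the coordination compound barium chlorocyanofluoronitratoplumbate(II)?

Ligands: 1 cyano (CN, -1), 1 nitrato (NO3, -1), 1 chloro (Cl, -1), 1 fluoro (F, -1). Ligand charge sum = -4.
Charge balance with barium (+2) requires 1 complex ion per 1 barium.

Ba[PbCl(CN)F(NO3)]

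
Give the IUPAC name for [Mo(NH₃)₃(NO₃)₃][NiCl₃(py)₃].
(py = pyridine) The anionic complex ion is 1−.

triamminetrinitratomolybdenum(IV) trichlorotris(pyridine)nickelate(II)

The complex anion is given as 1−; its ligand charges sum to -3, so Ni = +2.
A 1:1 salt means the cation carries the equal and opposite charge, 1+.
Cation: ligand charges sum to -3; for the ion to be 1+, Mo = +4.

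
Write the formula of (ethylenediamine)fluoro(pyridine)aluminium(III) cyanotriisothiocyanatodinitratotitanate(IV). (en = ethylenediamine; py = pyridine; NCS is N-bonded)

[Al(en)F(py)][Ti(CN)(NCS)3(NO3)2]

Cation [Al…]: ligand charges -1, Al(III) ⇒ ion charge 2+.
Anion [Ti…]: ligand charges -6, Ti(IV) ⇒ ion charge 2−.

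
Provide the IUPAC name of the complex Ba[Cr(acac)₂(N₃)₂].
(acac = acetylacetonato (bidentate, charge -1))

barium bis(acetylacetonato)diazidochromate(II)

The 1 barium counter-ion carries a total charge of +2, so each complex ion is 2−.
Ligand charges: 2×acetylacetonato (-1 each), 2×azido (-1 each); total -4. So Cr + (-4) = 2−, giving Cr = +2.
The complex ion is anionic, so chromium takes the -ate form chromate(II).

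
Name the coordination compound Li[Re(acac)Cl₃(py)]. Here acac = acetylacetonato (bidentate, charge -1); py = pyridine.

lithium (acetylacetonato)trichloro(pyridine)rhenate(III)

The 1 lithium counter-ion carries a total charge of +1, so each complex ion is 1−.
Ligand charges: 1×acetylacetonato (-1 each), 1×pyridine (neutral), 3×chloro (-1 each); total -4. So Re + (-4) = 1−, giving Re = +3.
Ligands are named alphabetically: acetylacetonato before chloro before pyridine.
The complex ion is anionic, so rhenium takes the -ate form rhenate(III).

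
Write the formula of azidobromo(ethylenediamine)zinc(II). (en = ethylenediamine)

[ZnBr(en)(N3)]

Ligands: 1 bromo (Br, -1), 1 ethylenediamine (en, neutral), 1 azido (N3, -1). Ligand charge sum = -2.
With Zn in oxidation state +2, the complex ion is [Zn...].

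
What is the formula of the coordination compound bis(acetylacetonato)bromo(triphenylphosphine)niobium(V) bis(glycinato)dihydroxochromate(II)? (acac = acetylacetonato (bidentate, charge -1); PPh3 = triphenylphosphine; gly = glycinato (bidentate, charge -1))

[Nb(acac)2Br(PPh3)][Cr(gly)2(OH)2]

Cation [Nb…]: ligand charges -3, Nb(V) ⇒ ion charge 2+.
Anion [Cr…]: ligand charges -4, Cr(II) ⇒ ion charge 2−.
One 2+ cation balances one 2− anion.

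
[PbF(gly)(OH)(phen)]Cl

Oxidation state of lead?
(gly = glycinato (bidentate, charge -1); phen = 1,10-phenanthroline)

1 chloride outside the brackets (-1 each) → the complex ion is 1+.
Ligand charges: 1×OH = -1; 1×gly = -1; 1×phen neutral; 1×F = -1; sum -3.
Pb + (-3) = 1+ ⇒ Pb is +4.

+4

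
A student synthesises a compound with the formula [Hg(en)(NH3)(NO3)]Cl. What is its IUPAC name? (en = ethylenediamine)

The 1 chloride counter-ion carries a total charge of -1, so each complex ion is 1+.
Ligand charges: 1×ethylenediamine (neutral), 1×ammine (neutral), 1×nitrato (-1 each); total -1. So Hg + (-1) = 1+, giving Hg = +2.
Ligands are named alphabetically: ammine before ethylenediamine before nitrato.

ammine(ethylenediamine)nitratomercury(II) chloride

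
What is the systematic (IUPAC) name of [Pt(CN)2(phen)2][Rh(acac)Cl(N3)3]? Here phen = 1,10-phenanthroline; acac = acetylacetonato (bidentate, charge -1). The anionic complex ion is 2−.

Both ions are complex: the cation is named first with the plain metal name, the anion second with the -ate form; each ion's ligands are alphabetised independently.
The complex anion is given as 2−; its ligand charges sum to -5, so Rh = +3.
A 1:1 salt means the cation carries the equal and opposite charge, 2+.
Cation: ligand charges sum to -2; for the ion to be 2+, Pt = +4.

dicyanobis(1,10-phenanthroline)platinum(IV) (acetylacetonato)triazidochlororhodate(III)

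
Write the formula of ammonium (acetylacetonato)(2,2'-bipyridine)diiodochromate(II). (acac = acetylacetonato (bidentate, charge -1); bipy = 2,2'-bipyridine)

NH4[Cr(acac)(bipy)I2]

Ligands: 1 acetylacetonato (acac, -1), 2 iodo (I, -1), 1 2,2'-bipyridine (bipy, neutral). Ligand charge sum = -3.
Charge balance with ammonium (+1) requires 1 complex ion per 1 ammonium.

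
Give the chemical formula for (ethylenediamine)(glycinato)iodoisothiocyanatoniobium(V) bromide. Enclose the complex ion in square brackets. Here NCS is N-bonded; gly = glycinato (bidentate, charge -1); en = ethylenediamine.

Ligands: 1 isothiocyanato (NCS, -1), 1 glycinato (gly, -1), 1 ethylenediamine (en, neutral), 1 iodo (I, -1). Ligand charge sum = -3.
With Nb in oxidation state +5, the complex ion is [Nb...]^2+.
Charge balance with bromide (-1) requires 1 complex ion per 2 bromide.

[Nb(en)(gly)I(NCS)]Br2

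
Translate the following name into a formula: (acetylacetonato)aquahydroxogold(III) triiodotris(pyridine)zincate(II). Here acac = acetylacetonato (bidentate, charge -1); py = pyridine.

[Au(acac)(H2O)(OH)][ZnI3(py)3]

Cation [Au…]: ligand charges -2, Au(III) ⇒ ion charge 1+.
Anion [Zn…]: ligand charges -3, Zn(II) ⇒ ion charge 1−.
One 1+ cation balances one 1− anion.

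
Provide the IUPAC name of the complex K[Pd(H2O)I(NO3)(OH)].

potassium aquahydroxoiodonitratopalladate(II)

The 1 potassium counter-ion carries a total charge of +1, so each complex ion is 1−.
Ligand charges: 1×hydroxo (-1 each), 1×nitrato (-1 each), 1×iodo (-1 each), 1×aqua (neutral); total -3. So Pd + (-3) = 1−, giving Pd = +2.
Ligands are named alphabetically: aqua before hydroxo before iodo before nitrato.
The complex ion is anionic, so palladium takes the -ate form palladate(II).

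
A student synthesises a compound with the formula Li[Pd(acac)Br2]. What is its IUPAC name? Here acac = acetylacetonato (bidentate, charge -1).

The 1 lithium counter-ion carries a total charge of +1, so each complex ion is 1−.
Ligand charges: 2×bromo (-1 each), 1×acetylacetonato (-1 each); total -3. So Pd + (-3) = 1−, giving Pd = +2.
Ligands are named alphabetically: acetylacetonato before bromo.
The complex ion is anionic, so palladium takes the -ate form palladate(II).

lithium (acetylacetonato)dibromopalladate(II)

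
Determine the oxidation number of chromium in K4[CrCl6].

4 potassium outside the brackets (+1 each) → the complex ion is 4−.
Ligand charges: 6×Cl = -6; sum -6.
Cr + (-6) = 4− ⇒ Cr is +2.

+2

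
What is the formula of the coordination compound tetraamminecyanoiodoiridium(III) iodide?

Ligands: 1 cyano (CN, -1), 1 iodo (I, -1), 4 ammine (NH3, neutral). Ligand charge sum = -2.
With Ir in oxidation state +3, the complex ion is [Ir...]^1+.
Charge balance with iodide (-1) requires 1 complex ion per 1 iodide.

[Ir(CN)I(NH3)4]I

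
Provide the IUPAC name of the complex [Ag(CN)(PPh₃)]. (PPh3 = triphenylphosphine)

cyano(triphenylphosphine)silver(I)

There is no counter-ion, so the complex is neutral overall.
Ligand charges: 1×cyano (-1 each), 1×triphenylphosphine (neutral); total -1. So Ag + (-1) = 0, giving Ag = +1.
Ligands are named alphabetically: cyano before triphenylphosphine.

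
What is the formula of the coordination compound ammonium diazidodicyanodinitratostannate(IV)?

Ligands: 2 cyano (CN, -1), 2 azido (N3, -1), 2 nitrato (NO3, -1). Ligand charge sum = -6.
Charge balance with ammonium (+1) requires 1 complex ion per 2 ammonium.

(NH4)2[Sn(CN)2(N3)2(NO3)2]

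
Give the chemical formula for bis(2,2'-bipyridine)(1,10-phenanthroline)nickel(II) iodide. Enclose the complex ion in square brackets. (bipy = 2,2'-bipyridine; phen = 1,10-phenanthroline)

Ligands: 2 2,2'-bipyridine (bipy, neutral), 1 1,10-phenanthroline (phen, neutral). Ligand charge sum = 0.
With Ni in oxidation state +2, the complex ion is [Ni...]^2+.
Charge balance with iodide (-1) requires 1 complex ion per 2 iodide.

[Ni(bipy)2(phen)]I2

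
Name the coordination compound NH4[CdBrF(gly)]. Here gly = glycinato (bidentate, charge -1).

The 1 ammonium counter-ion carries a total charge of +1, so each complex ion is 1−.
Ligand charges: 1×glycinato (-1 each), 1×bromo (-1 each), 1×fluoro (-1 each); total -3. So Cd + (-3) = 1−, giving Cd = +2.
The complex ion is anionic, so cadmium takes the -ate form cadmate(II).

ammonium bromofluoro(glycinato)cadmate(II)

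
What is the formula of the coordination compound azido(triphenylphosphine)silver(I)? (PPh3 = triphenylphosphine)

Ligands: 1 azido (N3, -1), 1 triphenylphosphine (PPh3, neutral). Ligand charge sum = -1.
With Ag in oxidation state +1, the complex ion is [Ag...].

[Ag(N3)(PPh3)]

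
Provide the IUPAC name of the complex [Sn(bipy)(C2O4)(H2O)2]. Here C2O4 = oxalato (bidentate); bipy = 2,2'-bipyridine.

diaqua(2,2'-bipyridine)oxalatotin(II)

There is no counter-ion, so the complex is neutral overall.
Ligand charges: 2×aqua (neutral), 1×oxalato (-2 each), 1×2,2'-bipyridine (neutral); total -2. So Sn + (-2) = 0, giving Sn = +2.
Ligands are named alphabetically: aqua before bipyridine before oxalato.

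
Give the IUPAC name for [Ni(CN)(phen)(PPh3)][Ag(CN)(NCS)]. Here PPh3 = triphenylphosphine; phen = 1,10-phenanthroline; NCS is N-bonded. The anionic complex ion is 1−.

The complex anion is given as 1−; its ligand charges sum to -2, so Ag = +1.
A 1:1 salt means the cation carries the equal and opposite charge, 1+.
Cation: ligand charges sum to -1; for the ion to be 1+, Ni = +2.

cyano(1,10-phenanthroline)(triphenylphosphine)nickel(II) cyanoisothiocyanatoargentate(I)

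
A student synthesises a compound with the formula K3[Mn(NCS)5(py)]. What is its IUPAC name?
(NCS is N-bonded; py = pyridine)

potassium pentaisothiocyanato(pyridine)manganate(II)

The 3 potassium counter-ions carry a total charge of +3, so each complex ion is 3−.
Ligand charges: 5×isothiocyanato (-1 each), 1×pyridine (neutral); total -5. So Mn + (-5) = 3−, giving Mn = +2.
The complex ion is anionic, so manganese takes the -ate form manganate(II).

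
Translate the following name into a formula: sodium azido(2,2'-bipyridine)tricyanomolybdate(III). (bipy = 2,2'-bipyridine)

Na[Mo(bipy)(CN)3(N3)]

Ligands: 1 2,2'-bipyridine (bipy, neutral), 1 azido (N3, -1), 3 cyano (CN, -1). Ligand charge sum = -4.
With Mo in oxidation state +3, the complex ion is [Mo...]^1−.
Charge balance with sodium (+1) requires 1 complex ion per 1 sodium.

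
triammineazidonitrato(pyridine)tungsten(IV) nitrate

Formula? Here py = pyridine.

[W(N3)(NH3)3(NO3)(py)](NO3)2

Ligands: 1 azido (N3, -1), 1 nitrato (NO3, -1), 3 ammine (NH3, neutral), 1 pyridine (py, neutral). Ligand charge sum = -2.
With W in oxidation state +4, the complex ion is [W...]^2+.
Charge balance with nitrate (-1) requires 1 complex ion per 2 nitrate.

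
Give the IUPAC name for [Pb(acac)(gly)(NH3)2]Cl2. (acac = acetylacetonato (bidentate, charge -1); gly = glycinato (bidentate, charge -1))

(acetylacetonato)diammine(glycinato)lead(IV) chloride

The 2 chloride counter-ions carry a total charge of -2, so each complex ion is 2+.
Ligand charges: 1×acetylacetonato (-1 each), 2×ammine (neutral), 1×glycinato (-1 each); total -2. So Pb + (-2) = 2+, giving Pb = +4.
Ligands are named alphabetically: acetylacetonato before ammine before glycinato.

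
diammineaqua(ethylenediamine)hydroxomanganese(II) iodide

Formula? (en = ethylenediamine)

Ligands: 1 hydroxo (OH, -1), 1 aqua (H2O, neutral), 1 ethylenediamine (en, neutral), 2 ammine (NH3, neutral). Ligand charge sum = -1.
With Mn in oxidation state +2, the complex ion is [Mn...]^1+.
Charge balance with iodide (-1) requires 1 complex ion per 1 iodide.

[Mn(en)(H2O)(NH3)2(OH)]I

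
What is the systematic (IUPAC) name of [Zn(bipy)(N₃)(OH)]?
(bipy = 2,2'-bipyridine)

There is no counter-ion, so the complex is neutral overall.
Ligand charges: 1×azido (-1 each), 1×2,2'-bipyridine (neutral), 1×hydroxo (-1 each); total -2. So Zn + (-2) = 0, giving Zn = +2.
Ligands are named alphabetically: azido before bipyridine before hydroxo.

azido(2,2'-bipyridine)hydroxozinc(II)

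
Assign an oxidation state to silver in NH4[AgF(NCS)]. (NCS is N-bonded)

1 ammonium outside the brackets (+1 each) → the complex ion is 1−.
Ligand charges: 1×NCS = -1; 1×F = -1; sum -2.
Ag + (-2) = 1− ⇒ Ag is +1.

+1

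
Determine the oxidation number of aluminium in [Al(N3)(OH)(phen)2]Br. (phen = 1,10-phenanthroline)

1 bromide outside the brackets (-1 each) → the complex ion is 1+.
Ligand charges: 1×OH = -1; 1×N3 = -1; 2×phen neutral; sum -2.
Al + (-2) = 1+ ⇒ Al is +3.

+3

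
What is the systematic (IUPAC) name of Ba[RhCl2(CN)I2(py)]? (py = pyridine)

The 1 barium counter-ion carries a total charge of +2, so each complex ion is 2−.
Ligand charges: 1×pyridine (neutral), 2×iodo (-1 each), 1×cyano (-1 each), 2×chloro (-1 each); total -5. So Rh + (-5) = 2−, giving Rh = +3.
The complex ion is anionic, so rhodium takes the -ate form rhodate(III).

barium dichlorocyanodiiodo(pyridine)rhodate(III)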